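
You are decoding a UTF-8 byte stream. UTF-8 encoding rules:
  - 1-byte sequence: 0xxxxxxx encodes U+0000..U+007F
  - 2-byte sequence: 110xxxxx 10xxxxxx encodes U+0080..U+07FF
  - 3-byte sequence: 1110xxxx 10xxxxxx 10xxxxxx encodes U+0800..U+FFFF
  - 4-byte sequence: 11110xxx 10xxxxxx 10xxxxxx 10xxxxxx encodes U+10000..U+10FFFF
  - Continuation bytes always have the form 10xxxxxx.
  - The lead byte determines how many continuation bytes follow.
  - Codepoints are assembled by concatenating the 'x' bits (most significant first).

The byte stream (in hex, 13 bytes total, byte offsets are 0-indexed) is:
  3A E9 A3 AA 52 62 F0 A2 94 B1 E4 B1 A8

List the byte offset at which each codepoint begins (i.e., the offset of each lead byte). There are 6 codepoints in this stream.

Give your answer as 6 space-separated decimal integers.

Byte[0]=3A: 1-byte ASCII. cp=U+003A
Byte[1]=E9: 3-byte lead, need 2 cont bytes. acc=0x9
Byte[2]=A3: continuation. acc=(acc<<6)|0x23=0x263
Byte[3]=AA: continuation. acc=(acc<<6)|0x2A=0x98EA
Completed: cp=U+98EA (starts at byte 1)
Byte[4]=52: 1-byte ASCII. cp=U+0052
Byte[5]=62: 1-byte ASCII. cp=U+0062
Byte[6]=F0: 4-byte lead, need 3 cont bytes. acc=0x0
Byte[7]=A2: continuation. acc=(acc<<6)|0x22=0x22
Byte[8]=94: continuation. acc=(acc<<6)|0x14=0x894
Byte[9]=B1: continuation. acc=(acc<<6)|0x31=0x22531
Completed: cp=U+22531 (starts at byte 6)
Byte[10]=E4: 3-byte lead, need 2 cont bytes. acc=0x4
Byte[11]=B1: continuation. acc=(acc<<6)|0x31=0x131
Byte[12]=A8: continuation. acc=(acc<<6)|0x28=0x4C68
Completed: cp=U+4C68 (starts at byte 10)

Answer: 0 1 4 5 6 10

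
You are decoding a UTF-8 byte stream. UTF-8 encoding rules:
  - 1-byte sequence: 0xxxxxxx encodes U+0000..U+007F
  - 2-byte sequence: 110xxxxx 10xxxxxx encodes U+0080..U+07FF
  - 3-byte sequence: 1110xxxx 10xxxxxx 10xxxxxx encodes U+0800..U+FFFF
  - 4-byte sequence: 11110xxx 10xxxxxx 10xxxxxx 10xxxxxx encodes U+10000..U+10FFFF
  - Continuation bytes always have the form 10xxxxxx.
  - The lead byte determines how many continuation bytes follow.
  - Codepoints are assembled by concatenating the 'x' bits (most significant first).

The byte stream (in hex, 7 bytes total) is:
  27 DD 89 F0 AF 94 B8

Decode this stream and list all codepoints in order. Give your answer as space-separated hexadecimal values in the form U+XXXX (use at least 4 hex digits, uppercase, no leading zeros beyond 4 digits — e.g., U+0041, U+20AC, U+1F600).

Answer: U+0027 U+0749 U+2F538

Derivation:
Byte[0]=27: 1-byte ASCII. cp=U+0027
Byte[1]=DD: 2-byte lead, need 1 cont bytes. acc=0x1D
Byte[2]=89: continuation. acc=(acc<<6)|0x09=0x749
Completed: cp=U+0749 (starts at byte 1)
Byte[3]=F0: 4-byte lead, need 3 cont bytes. acc=0x0
Byte[4]=AF: continuation. acc=(acc<<6)|0x2F=0x2F
Byte[5]=94: continuation. acc=(acc<<6)|0x14=0xBD4
Byte[6]=B8: continuation. acc=(acc<<6)|0x38=0x2F538
Completed: cp=U+2F538 (starts at byte 3)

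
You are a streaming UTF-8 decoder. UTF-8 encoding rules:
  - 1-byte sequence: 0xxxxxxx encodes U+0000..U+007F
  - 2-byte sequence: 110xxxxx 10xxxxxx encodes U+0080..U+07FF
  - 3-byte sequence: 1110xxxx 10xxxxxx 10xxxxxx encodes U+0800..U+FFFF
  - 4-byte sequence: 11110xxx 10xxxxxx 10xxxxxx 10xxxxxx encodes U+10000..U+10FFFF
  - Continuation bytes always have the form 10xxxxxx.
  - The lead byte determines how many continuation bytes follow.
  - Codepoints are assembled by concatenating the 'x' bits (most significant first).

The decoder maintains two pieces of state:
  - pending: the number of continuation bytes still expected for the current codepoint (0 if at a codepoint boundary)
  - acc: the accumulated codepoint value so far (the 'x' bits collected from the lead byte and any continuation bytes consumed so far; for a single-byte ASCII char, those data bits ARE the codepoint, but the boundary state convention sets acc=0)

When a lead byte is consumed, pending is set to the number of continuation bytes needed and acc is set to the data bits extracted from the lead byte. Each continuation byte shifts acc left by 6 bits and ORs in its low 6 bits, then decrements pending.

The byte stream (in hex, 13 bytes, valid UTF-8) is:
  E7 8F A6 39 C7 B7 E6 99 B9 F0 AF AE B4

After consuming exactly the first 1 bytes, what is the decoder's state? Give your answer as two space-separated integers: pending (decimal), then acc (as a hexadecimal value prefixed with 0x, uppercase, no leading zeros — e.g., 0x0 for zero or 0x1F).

Answer: 2 0x7

Derivation:
Byte[0]=E7: 3-byte lead. pending=2, acc=0x7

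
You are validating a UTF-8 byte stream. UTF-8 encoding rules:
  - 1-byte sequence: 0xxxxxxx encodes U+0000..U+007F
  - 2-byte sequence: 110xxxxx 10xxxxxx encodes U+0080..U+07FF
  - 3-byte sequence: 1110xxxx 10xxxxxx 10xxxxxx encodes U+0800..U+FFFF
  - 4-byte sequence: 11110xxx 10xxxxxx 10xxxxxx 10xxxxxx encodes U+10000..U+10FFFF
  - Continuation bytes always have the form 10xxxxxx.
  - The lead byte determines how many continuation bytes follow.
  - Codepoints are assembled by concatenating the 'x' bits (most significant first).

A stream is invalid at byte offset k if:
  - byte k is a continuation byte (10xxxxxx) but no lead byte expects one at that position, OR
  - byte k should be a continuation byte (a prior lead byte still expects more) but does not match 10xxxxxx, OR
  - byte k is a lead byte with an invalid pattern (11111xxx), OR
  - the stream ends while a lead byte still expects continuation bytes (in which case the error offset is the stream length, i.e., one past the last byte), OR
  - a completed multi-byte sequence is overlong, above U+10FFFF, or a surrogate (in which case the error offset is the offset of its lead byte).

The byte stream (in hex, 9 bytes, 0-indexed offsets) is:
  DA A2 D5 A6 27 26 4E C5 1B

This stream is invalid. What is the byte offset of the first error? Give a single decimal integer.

Answer: 8

Derivation:
Byte[0]=DA: 2-byte lead, need 1 cont bytes. acc=0x1A
Byte[1]=A2: continuation. acc=(acc<<6)|0x22=0x6A2
Completed: cp=U+06A2 (starts at byte 0)
Byte[2]=D5: 2-byte lead, need 1 cont bytes. acc=0x15
Byte[3]=A6: continuation. acc=(acc<<6)|0x26=0x566
Completed: cp=U+0566 (starts at byte 2)
Byte[4]=27: 1-byte ASCII. cp=U+0027
Byte[5]=26: 1-byte ASCII. cp=U+0026
Byte[6]=4E: 1-byte ASCII. cp=U+004E
Byte[7]=C5: 2-byte lead, need 1 cont bytes. acc=0x5
Byte[8]=1B: expected 10xxxxxx continuation. INVALID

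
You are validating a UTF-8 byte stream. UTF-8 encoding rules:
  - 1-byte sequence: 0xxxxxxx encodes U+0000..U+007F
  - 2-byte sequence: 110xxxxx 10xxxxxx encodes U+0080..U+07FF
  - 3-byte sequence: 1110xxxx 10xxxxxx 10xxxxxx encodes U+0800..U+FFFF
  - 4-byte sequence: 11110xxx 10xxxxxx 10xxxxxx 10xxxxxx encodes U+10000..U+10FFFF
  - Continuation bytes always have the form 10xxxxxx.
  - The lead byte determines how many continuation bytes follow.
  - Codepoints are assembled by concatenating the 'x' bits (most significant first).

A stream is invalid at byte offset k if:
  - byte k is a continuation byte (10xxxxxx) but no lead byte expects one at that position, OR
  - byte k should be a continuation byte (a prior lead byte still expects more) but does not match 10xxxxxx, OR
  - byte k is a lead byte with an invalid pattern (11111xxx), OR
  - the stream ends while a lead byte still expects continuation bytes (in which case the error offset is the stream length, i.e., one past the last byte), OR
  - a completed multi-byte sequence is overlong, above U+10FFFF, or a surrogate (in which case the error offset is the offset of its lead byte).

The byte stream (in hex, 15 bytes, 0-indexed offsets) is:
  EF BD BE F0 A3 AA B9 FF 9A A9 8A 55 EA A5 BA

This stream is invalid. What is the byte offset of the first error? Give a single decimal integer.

Byte[0]=EF: 3-byte lead, need 2 cont bytes. acc=0xF
Byte[1]=BD: continuation. acc=(acc<<6)|0x3D=0x3FD
Byte[2]=BE: continuation. acc=(acc<<6)|0x3E=0xFF7E
Completed: cp=U+FF7E (starts at byte 0)
Byte[3]=F0: 4-byte lead, need 3 cont bytes. acc=0x0
Byte[4]=A3: continuation. acc=(acc<<6)|0x23=0x23
Byte[5]=AA: continuation. acc=(acc<<6)|0x2A=0x8EA
Byte[6]=B9: continuation. acc=(acc<<6)|0x39=0x23AB9
Completed: cp=U+23AB9 (starts at byte 3)
Byte[7]=FF: INVALID lead byte (not 0xxx/110x/1110/11110)

Answer: 7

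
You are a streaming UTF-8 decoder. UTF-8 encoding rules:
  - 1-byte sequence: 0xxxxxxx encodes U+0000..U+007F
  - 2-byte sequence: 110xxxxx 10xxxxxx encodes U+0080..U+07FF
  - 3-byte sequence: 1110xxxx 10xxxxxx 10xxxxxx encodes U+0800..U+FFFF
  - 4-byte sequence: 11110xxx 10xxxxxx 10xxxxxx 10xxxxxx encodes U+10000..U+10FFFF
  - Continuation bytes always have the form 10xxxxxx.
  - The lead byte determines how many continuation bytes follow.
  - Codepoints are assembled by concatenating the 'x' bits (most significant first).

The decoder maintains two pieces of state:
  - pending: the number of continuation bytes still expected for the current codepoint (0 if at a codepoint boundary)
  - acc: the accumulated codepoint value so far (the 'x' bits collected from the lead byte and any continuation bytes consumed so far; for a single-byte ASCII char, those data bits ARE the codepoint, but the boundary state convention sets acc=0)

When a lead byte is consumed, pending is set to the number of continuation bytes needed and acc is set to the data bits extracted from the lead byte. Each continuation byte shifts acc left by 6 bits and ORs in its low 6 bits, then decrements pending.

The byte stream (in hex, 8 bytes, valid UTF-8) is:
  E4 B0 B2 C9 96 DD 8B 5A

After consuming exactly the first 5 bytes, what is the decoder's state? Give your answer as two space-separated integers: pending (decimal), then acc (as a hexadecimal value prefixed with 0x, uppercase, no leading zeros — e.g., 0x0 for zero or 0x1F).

Answer: 0 0x256

Derivation:
Byte[0]=E4: 3-byte lead. pending=2, acc=0x4
Byte[1]=B0: continuation. acc=(acc<<6)|0x30=0x130, pending=1
Byte[2]=B2: continuation. acc=(acc<<6)|0x32=0x4C32, pending=0
Byte[3]=C9: 2-byte lead. pending=1, acc=0x9
Byte[4]=96: continuation. acc=(acc<<6)|0x16=0x256, pending=0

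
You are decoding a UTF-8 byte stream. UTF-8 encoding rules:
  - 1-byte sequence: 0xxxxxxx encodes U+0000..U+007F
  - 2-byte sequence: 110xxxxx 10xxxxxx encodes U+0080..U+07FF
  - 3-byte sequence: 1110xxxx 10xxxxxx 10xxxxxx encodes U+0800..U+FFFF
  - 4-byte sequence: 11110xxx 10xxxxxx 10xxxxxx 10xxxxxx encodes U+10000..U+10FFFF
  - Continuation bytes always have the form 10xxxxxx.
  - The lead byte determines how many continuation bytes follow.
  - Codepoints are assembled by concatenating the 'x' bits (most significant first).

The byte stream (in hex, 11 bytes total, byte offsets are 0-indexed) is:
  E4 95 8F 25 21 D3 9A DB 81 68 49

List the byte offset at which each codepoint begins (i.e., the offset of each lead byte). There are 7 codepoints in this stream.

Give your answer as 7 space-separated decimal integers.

Answer: 0 3 4 5 7 9 10

Derivation:
Byte[0]=E4: 3-byte lead, need 2 cont bytes. acc=0x4
Byte[1]=95: continuation. acc=(acc<<6)|0x15=0x115
Byte[2]=8F: continuation. acc=(acc<<6)|0x0F=0x454F
Completed: cp=U+454F (starts at byte 0)
Byte[3]=25: 1-byte ASCII. cp=U+0025
Byte[4]=21: 1-byte ASCII. cp=U+0021
Byte[5]=D3: 2-byte lead, need 1 cont bytes. acc=0x13
Byte[6]=9A: continuation. acc=(acc<<6)|0x1A=0x4DA
Completed: cp=U+04DA (starts at byte 5)
Byte[7]=DB: 2-byte lead, need 1 cont bytes. acc=0x1B
Byte[8]=81: continuation. acc=(acc<<6)|0x01=0x6C1
Completed: cp=U+06C1 (starts at byte 7)
Byte[9]=68: 1-byte ASCII. cp=U+0068
Byte[10]=49: 1-byte ASCII. cp=U+0049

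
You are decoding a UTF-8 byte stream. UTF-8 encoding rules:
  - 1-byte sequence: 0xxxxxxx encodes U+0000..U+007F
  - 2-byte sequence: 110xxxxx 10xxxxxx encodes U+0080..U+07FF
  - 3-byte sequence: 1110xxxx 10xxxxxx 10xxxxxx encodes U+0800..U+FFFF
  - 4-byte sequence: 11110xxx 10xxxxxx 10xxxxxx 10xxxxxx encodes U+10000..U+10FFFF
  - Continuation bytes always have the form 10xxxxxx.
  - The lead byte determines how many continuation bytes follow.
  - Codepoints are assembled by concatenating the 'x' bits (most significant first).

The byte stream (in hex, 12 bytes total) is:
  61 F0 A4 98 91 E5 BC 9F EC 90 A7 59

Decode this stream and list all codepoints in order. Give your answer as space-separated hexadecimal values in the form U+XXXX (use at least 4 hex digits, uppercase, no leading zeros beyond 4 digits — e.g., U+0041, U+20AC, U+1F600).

Byte[0]=61: 1-byte ASCII. cp=U+0061
Byte[1]=F0: 4-byte lead, need 3 cont bytes. acc=0x0
Byte[2]=A4: continuation. acc=(acc<<6)|0x24=0x24
Byte[3]=98: continuation. acc=(acc<<6)|0x18=0x918
Byte[4]=91: continuation. acc=(acc<<6)|0x11=0x24611
Completed: cp=U+24611 (starts at byte 1)
Byte[5]=E5: 3-byte lead, need 2 cont bytes. acc=0x5
Byte[6]=BC: continuation. acc=(acc<<6)|0x3C=0x17C
Byte[7]=9F: continuation. acc=(acc<<6)|0x1F=0x5F1F
Completed: cp=U+5F1F (starts at byte 5)
Byte[8]=EC: 3-byte lead, need 2 cont bytes. acc=0xC
Byte[9]=90: continuation. acc=(acc<<6)|0x10=0x310
Byte[10]=A7: continuation. acc=(acc<<6)|0x27=0xC427
Completed: cp=U+C427 (starts at byte 8)
Byte[11]=59: 1-byte ASCII. cp=U+0059

Answer: U+0061 U+24611 U+5F1F U+C427 U+0059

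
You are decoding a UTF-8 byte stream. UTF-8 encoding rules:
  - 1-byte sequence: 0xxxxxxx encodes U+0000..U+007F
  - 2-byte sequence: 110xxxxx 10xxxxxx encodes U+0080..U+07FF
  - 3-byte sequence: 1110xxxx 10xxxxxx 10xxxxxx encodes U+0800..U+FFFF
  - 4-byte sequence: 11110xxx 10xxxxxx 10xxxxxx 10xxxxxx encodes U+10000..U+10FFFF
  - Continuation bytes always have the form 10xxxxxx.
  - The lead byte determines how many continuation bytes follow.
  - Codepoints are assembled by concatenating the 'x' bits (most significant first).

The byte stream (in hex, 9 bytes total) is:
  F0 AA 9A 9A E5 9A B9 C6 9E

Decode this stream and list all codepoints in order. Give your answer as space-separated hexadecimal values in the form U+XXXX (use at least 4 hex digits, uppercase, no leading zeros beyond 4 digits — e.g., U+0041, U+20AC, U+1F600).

Answer: U+2A69A U+56B9 U+019E

Derivation:
Byte[0]=F0: 4-byte lead, need 3 cont bytes. acc=0x0
Byte[1]=AA: continuation. acc=(acc<<6)|0x2A=0x2A
Byte[2]=9A: continuation. acc=(acc<<6)|0x1A=0xA9A
Byte[3]=9A: continuation. acc=(acc<<6)|0x1A=0x2A69A
Completed: cp=U+2A69A (starts at byte 0)
Byte[4]=E5: 3-byte lead, need 2 cont bytes. acc=0x5
Byte[5]=9A: continuation. acc=(acc<<6)|0x1A=0x15A
Byte[6]=B9: continuation. acc=(acc<<6)|0x39=0x56B9
Completed: cp=U+56B9 (starts at byte 4)
Byte[7]=C6: 2-byte lead, need 1 cont bytes. acc=0x6
Byte[8]=9E: continuation. acc=(acc<<6)|0x1E=0x19E
Completed: cp=U+019E (starts at byte 7)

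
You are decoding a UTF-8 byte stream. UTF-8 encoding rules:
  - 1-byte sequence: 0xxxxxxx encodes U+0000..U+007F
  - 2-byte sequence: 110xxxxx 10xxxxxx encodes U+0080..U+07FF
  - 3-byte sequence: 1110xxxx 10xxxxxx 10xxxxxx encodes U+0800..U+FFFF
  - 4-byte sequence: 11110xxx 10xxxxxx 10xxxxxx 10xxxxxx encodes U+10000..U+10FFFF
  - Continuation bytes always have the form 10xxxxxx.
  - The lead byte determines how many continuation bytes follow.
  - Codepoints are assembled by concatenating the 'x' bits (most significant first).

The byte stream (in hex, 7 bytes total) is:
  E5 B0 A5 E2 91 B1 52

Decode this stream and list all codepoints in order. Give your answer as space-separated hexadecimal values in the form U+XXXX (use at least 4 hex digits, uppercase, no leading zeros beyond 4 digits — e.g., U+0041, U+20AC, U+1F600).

Byte[0]=E5: 3-byte lead, need 2 cont bytes. acc=0x5
Byte[1]=B0: continuation. acc=(acc<<6)|0x30=0x170
Byte[2]=A5: continuation. acc=(acc<<6)|0x25=0x5C25
Completed: cp=U+5C25 (starts at byte 0)
Byte[3]=E2: 3-byte lead, need 2 cont bytes. acc=0x2
Byte[4]=91: continuation. acc=(acc<<6)|0x11=0x91
Byte[5]=B1: continuation. acc=(acc<<6)|0x31=0x2471
Completed: cp=U+2471 (starts at byte 3)
Byte[6]=52: 1-byte ASCII. cp=U+0052

Answer: U+5C25 U+2471 U+0052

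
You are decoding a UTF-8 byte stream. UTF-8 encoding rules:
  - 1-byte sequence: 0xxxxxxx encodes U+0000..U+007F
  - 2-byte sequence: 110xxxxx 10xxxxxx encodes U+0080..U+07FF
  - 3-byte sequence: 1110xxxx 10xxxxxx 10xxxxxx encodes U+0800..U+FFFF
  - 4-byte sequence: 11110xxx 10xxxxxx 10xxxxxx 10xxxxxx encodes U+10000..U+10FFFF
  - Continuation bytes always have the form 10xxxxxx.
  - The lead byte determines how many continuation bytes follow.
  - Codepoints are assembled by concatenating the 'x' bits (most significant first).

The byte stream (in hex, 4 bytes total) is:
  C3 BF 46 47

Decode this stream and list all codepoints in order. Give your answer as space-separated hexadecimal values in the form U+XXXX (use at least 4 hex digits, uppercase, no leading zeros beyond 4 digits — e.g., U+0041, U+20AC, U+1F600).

Byte[0]=C3: 2-byte lead, need 1 cont bytes. acc=0x3
Byte[1]=BF: continuation. acc=(acc<<6)|0x3F=0xFF
Completed: cp=U+00FF (starts at byte 0)
Byte[2]=46: 1-byte ASCII. cp=U+0046
Byte[3]=47: 1-byte ASCII. cp=U+0047

Answer: U+00FF U+0046 U+0047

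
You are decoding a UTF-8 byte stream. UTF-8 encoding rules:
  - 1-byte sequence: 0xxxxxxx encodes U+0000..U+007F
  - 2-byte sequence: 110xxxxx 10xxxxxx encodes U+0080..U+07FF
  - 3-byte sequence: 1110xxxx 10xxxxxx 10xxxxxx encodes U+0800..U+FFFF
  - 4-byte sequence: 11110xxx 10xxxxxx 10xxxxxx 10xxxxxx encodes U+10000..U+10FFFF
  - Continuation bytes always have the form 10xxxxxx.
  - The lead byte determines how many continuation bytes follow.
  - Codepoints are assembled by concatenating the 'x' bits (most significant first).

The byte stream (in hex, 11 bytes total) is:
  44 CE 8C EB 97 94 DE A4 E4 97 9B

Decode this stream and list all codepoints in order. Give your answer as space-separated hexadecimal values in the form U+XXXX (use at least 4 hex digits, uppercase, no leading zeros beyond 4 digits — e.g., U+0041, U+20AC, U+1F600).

Byte[0]=44: 1-byte ASCII. cp=U+0044
Byte[1]=CE: 2-byte lead, need 1 cont bytes. acc=0xE
Byte[2]=8C: continuation. acc=(acc<<6)|0x0C=0x38C
Completed: cp=U+038C (starts at byte 1)
Byte[3]=EB: 3-byte lead, need 2 cont bytes. acc=0xB
Byte[4]=97: continuation. acc=(acc<<6)|0x17=0x2D7
Byte[5]=94: continuation. acc=(acc<<6)|0x14=0xB5D4
Completed: cp=U+B5D4 (starts at byte 3)
Byte[6]=DE: 2-byte lead, need 1 cont bytes. acc=0x1E
Byte[7]=A4: continuation. acc=(acc<<6)|0x24=0x7A4
Completed: cp=U+07A4 (starts at byte 6)
Byte[8]=E4: 3-byte lead, need 2 cont bytes. acc=0x4
Byte[9]=97: continuation. acc=(acc<<6)|0x17=0x117
Byte[10]=9B: continuation. acc=(acc<<6)|0x1B=0x45DB
Completed: cp=U+45DB (starts at byte 8)

Answer: U+0044 U+038C U+B5D4 U+07A4 U+45DB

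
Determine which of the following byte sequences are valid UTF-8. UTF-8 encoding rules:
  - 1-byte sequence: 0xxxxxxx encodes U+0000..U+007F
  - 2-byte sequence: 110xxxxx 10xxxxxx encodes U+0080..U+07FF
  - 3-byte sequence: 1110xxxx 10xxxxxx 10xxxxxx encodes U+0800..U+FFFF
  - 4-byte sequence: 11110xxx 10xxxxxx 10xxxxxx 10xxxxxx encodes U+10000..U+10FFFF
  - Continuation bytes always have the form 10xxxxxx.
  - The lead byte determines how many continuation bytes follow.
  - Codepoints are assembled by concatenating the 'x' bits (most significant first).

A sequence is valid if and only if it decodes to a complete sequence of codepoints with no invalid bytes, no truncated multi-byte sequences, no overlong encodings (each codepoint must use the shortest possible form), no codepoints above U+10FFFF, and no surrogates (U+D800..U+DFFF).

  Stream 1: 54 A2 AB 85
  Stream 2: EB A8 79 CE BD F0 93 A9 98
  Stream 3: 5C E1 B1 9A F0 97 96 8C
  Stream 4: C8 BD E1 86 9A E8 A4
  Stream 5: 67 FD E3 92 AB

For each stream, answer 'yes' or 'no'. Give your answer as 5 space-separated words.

Stream 1: error at byte offset 1. INVALID
Stream 2: error at byte offset 2. INVALID
Stream 3: decodes cleanly. VALID
Stream 4: error at byte offset 7. INVALID
Stream 5: error at byte offset 1. INVALID

Answer: no no yes no no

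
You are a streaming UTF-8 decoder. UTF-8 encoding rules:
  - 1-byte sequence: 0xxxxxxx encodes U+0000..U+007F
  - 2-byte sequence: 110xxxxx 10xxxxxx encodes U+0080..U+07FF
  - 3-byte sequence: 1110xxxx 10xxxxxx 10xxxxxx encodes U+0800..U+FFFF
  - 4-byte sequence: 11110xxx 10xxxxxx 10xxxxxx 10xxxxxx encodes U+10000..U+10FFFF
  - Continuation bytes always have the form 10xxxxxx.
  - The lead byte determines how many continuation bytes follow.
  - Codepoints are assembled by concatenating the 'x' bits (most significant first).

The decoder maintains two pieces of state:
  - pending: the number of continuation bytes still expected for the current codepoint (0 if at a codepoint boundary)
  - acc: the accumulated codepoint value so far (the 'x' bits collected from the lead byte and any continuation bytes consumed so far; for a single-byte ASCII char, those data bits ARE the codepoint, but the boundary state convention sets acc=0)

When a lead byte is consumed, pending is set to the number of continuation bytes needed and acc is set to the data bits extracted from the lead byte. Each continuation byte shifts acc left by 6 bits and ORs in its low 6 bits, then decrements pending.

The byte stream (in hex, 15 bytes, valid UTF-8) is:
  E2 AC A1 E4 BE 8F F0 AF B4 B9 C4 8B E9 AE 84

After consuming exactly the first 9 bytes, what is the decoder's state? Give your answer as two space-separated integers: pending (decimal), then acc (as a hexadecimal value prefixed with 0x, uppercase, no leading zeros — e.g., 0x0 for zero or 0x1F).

Byte[0]=E2: 3-byte lead. pending=2, acc=0x2
Byte[1]=AC: continuation. acc=(acc<<6)|0x2C=0xAC, pending=1
Byte[2]=A1: continuation. acc=(acc<<6)|0x21=0x2B21, pending=0
Byte[3]=E4: 3-byte lead. pending=2, acc=0x4
Byte[4]=BE: continuation. acc=(acc<<6)|0x3E=0x13E, pending=1
Byte[5]=8F: continuation. acc=(acc<<6)|0x0F=0x4F8F, pending=0
Byte[6]=F0: 4-byte lead. pending=3, acc=0x0
Byte[7]=AF: continuation. acc=(acc<<6)|0x2F=0x2F, pending=2
Byte[8]=B4: continuation. acc=(acc<<6)|0x34=0xBF4, pending=1

Answer: 1 0xBF4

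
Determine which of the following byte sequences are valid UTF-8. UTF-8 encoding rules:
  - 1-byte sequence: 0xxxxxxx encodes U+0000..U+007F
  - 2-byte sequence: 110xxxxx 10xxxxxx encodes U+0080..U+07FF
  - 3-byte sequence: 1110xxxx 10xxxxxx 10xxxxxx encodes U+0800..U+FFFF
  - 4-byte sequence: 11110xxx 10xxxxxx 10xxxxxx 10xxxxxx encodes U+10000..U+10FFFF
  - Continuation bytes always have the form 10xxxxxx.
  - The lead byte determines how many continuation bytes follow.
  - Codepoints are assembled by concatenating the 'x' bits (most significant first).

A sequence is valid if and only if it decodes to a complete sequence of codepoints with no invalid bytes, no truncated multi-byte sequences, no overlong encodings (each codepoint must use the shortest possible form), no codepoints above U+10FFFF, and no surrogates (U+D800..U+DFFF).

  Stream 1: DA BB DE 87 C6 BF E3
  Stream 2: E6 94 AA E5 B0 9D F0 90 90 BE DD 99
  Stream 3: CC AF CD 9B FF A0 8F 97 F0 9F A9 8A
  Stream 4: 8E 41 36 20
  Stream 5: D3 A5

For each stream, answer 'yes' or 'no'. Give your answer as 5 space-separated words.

Answer: no yes no no yes

Derivation:
Stream 1: error at byte offset 7. INVALID
Stream 2: decodes cleanly. VALID
Stream 3: error at byte offset 4. INVALID
Stream 4: error at byte offset 0. INVALID
Stream 5: decodes cleanly. VALID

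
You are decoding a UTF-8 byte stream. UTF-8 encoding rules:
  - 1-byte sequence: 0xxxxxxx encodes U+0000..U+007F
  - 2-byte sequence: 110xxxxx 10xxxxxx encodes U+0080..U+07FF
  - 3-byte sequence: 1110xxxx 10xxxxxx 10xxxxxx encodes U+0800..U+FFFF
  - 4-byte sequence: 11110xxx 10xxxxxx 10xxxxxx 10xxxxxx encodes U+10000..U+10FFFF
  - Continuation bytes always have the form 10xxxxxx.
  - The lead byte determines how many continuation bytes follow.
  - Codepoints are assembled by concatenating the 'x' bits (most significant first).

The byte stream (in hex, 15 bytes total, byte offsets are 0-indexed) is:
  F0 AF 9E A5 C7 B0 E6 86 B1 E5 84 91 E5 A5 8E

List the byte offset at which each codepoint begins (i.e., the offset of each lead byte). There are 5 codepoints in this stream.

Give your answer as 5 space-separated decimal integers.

Answer: 0 4 6 9 12

Derivation:
Byte[0]=F0: 4-byte lead, need 3 cont bytes. acc=0x0
Byte[1]=AF: continuation. acc=(acc<<6)|0x2F=0x2F
Byte[2]=9E: continuation. acc=(acc<<6)|0x1E=0xBDE
Byte[3]=A5: continuation. acc=(acc<<6)|0x25=0x2F7A5
Completed: cp=U+2F7A5 (starts at byte 0)
Byte[4]=C7: 2-byte lead, need 1 cont bytes. acc=0x7
Byte[5]=B0: continuation. acc=(acc<<6)|0x30=0x1F0
Completed: cp=U+01F0 (starts at byte 4)
Byte[6]=E6: 3-byte lead, need 2 cont bytes. acc=0x6
Byte[7]=86: continuation. acc=(acc<<6)|0x06=0x186
Byte[8]=B1: continuation. acc=(acc<<6)|0x31=0x61B1
Completed: cp=U+61B1 (starts at byte 6)
Byte[9]=E5: 3-byte lead, need 2 cont bytes. acc=0x5
Byte[10]=84: continuation. acc=(acc<<6)|0x04=0x144
Byte[11]=91: continuation. acc=(acc<<6)|0x11=0x5111
Completed: cp=U+5111 (starts at byte 9)
Byte[12]=E5: 3-byte lead, need 2 cont bytes. acc=0x5
Byte[13]=A5: continuation. acc=(acc<<6)|0x25=0x165
Byte[14]=8E: continuation. acc=(acc<<6)|0x0E=0x594E
Completed: cp=U+594E (starts at byte 12)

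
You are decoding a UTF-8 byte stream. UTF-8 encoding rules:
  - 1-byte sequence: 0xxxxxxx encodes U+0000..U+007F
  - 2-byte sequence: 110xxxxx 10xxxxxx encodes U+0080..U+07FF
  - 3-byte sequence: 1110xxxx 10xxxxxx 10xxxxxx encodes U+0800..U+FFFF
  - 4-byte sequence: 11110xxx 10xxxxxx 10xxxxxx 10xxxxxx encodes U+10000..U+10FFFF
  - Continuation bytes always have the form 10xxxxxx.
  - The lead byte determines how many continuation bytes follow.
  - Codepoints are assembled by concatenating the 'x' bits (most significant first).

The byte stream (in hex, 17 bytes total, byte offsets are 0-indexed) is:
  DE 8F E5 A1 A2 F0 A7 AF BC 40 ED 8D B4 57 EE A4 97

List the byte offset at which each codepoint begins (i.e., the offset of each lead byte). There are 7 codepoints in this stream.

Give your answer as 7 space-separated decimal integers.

Answer: 0 2 5 9 10 13 14

Derivation:
Byte[0]=DE: 2-byte lead, need 1 cont bytes. acc=0x1E
Byte[1]=8F: continuation. acc=(acc<<6)|0x0F=0x78F
Completed: cp=U+078F (starts at byte 0)
Byte[2]=E5: 3-byte lead, need 2 cont bytes. acc=0x5
Byte[3]=A1: continuation. acc=(acc<<6)|0x21=0x161
Byte[4]=A2: continuation. acc=(acc<<6)|0x22=0x5862
Completed: cp=U+5862 (starts at byte 2)
Byte[5]=F0: 4-byte lead, need 3 cont bytes. acc=0x0
Byte[6]=A7: continuation. acc=(acc<<6)|0x27=0x27
Byte[7]=AF: continuation. acc=(acc<<6)|0x2F=0x9EF
Byte[8]=BC: continuation. acc=(acc<<6)|0x3C=0x27BFC
Completed: cp=U+27BFC (starts at byte 5)
Byte[9]=40: 1-byte ASCII. cp=U+0040
Byte[10]=ED: 3-byte lead, need 2 cont bytes. acc=0xD
Byte[11]=8D: continuation. acc=(acc<<6)|0x0D=0x34D
Byte[12]=B4: continuation. acc=(acc<<6)|0x34=0xD374
Completed: cp=U+D374 (starts at byte 10)
Byte[13]=57: 1-byte ASCII. cp=U+0057
Byte[14]=EE: 3-byte lead, need 2 cont bytes. acc=0xE
Byte[15]=A4: continuation. acc=(acc<<6)|0x24=0x3A4
Byte[16]=97: continuation. acc=(acc<<6)|0x17=0xE917
Completed: cp=U+E917 (starts at byte 14)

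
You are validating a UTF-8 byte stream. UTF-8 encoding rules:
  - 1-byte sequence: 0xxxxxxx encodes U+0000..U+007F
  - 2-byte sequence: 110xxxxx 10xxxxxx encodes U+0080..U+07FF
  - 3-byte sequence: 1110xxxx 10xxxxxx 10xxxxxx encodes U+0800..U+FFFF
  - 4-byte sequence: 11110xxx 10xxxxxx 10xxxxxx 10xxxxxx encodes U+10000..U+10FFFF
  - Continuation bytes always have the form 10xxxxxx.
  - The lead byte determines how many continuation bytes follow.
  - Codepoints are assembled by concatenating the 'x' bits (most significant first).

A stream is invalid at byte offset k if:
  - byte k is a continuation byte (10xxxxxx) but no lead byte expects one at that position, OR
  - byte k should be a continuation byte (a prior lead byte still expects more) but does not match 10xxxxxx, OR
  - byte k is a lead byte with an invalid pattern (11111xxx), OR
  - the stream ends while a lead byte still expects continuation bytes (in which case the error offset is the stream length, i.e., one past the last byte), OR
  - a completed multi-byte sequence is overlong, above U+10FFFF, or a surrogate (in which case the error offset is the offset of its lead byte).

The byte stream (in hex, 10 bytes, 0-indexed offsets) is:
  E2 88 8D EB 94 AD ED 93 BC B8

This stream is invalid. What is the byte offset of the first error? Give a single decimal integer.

Answer: 9

Derivation:
Byte[0]=E2: 3-byte lead, need 2 cont bytes. acc=0x2
Byte[1]=88: continuation. acc=(acc<<6)|0x08=0x88
Byte[2]=8D: continuation. acc=(acc<<6)|0x0D=0x220D
Completed: cp=U+220D (starts at byte 0)
Byte[3]=EB: 3-byte lead, need 2 cont bytes. acc=0xB
Byte[4]=94: continuation. acc=(acc<<6)|0x14=0x2D4
Byte[5]=AD: continuation. acc=(acc<<6)|0x2D=0xB52D
Completed: cp=U+B52D (starts at byte 3)
Byte[6]=ED: 3-byte lead, need 2 cont bytes. acc=0xD
Byte[7]=93: continuation. acc=(acc<<6)|0x13=0x353
Byte[8]=BC: continuation. acc=(acc<<6)|0x3C=0xD4FC
Completed: cp=U+D4FC (starts at byte 6)
Byte[9]=B8: INVALID lead byte (not 0xxx/110x/1110/11110)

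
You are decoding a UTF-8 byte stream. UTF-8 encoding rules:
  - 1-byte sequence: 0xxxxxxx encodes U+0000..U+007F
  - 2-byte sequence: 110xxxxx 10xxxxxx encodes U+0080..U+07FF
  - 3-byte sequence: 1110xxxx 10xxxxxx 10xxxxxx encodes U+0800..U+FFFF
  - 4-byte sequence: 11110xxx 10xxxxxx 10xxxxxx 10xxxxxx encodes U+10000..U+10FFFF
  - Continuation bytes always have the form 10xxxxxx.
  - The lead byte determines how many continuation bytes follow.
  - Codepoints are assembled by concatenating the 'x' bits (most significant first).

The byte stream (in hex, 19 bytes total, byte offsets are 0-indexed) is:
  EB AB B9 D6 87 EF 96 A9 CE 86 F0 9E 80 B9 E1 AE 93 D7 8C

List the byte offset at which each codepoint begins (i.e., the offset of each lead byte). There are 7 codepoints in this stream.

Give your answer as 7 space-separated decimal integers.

Answer: 0 3 5 8 10 14 17

Derivation:
Byte[0]=EB: 3-byte lead, need 2 cont bytes. acc=0xB
Byte[1]=AB: continuation. acc=(acc<<6)|0x2B=0x2EB
Byte[2]=B9: continuation. acc=(acc<<6)|0x39=0xBAF9
Completed: cp=U+BAF9 (starts at byte 0)
Byte[3]=D6: 2-byte lead, need 1 cont bytes. acc=0x16
Byte[4]=87: continuation. acc=(acc<<6)|0x07=0x587
Completed: cp=U+0587 (starts at byte 3)
Byte[5]=EF: 3-byte lead, need 2 cont bytes. acc=0xF
Byte[6]=96: continuation. acc=(acc<<6)|0x16=0x3D6
Byte[7]=A9: continuation. acc=(acc<<6)|0x29=0xF5A9
Completed: cp=U+F5A9 (starts at byte 5)
Byte[8]=CE: 2-byte lead, need 1 cont bytes. acc=0xE
Byte[9]=86: continuation. acc=(acc<<6)|0x06=0x386
Completed: cp=U+0386 (starts at byte 8)
Byte[10]=F0: 4-byte lead, need 3 cont bytes. acc=0x0
Byte[11]=9E: continuation. acc=(acc<<6)|0x1E=0x1E
Byte[12]=80: continuation. acc=(acc<<6)|0x00=0x780
Byte[13]=B9: continuation. acc=(acc<<6)|0x39=0x1E039
Completed: cp=U+1E039 (starts at byte 10)
Byte[14]=E1: 3-byte lead, need 2 cont bytes. acc=0x1
Byte[15]=AE: continuation. acc=(acc<<6)|0x2E=0x6E
Byte[16]=93: continuation. acc=(acc<<6)|0x13=0x1B93
Completed: cp=U+1B93 (starts at byte 14)
Byte[17]=D7: 2-byte lead, need 1 cont bytes. acc=0x17
Byte[18]=8C: continuation. acc=(acc<<6)|0x0C=0x5CC
Completed: cp=U+05CC (starts at byte 17)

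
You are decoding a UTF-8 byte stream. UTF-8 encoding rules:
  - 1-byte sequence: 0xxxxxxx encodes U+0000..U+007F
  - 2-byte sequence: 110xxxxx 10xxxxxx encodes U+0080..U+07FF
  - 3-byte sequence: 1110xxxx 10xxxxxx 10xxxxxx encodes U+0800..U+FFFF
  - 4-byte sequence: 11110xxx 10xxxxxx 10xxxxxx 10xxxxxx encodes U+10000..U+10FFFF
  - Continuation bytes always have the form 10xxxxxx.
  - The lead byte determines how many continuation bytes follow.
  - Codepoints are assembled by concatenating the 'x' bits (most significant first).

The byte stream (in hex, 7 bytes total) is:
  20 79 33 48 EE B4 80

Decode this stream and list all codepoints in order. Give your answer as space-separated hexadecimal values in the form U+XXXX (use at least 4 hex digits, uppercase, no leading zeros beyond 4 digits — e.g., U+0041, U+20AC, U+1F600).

Answer: U+0020 U+0079 U+0033 U+0048 U+ED00

Derivation:
Byte[0]=20: 1-byte ASCII. cp=U+0020
Byte[1]=79: 1-byte ASCII. cp=U+0079
Byte[2]=33: 1-byte ASCII. cp=U+0033
Byte[3]=48: 1-byte ASCII. cp=U+0048
Byte[4]=EE: 3-byte lead, need 2 cont bytes. acc=0xE
Byte[5]=B4: continuation. acc=(acc<<6)|0x34=0x3B4
Byte[6]=80: continuation. acc=(acc<<6)|0x00=0xED00
Completed: cp=U+ED00 (starts at byte 4)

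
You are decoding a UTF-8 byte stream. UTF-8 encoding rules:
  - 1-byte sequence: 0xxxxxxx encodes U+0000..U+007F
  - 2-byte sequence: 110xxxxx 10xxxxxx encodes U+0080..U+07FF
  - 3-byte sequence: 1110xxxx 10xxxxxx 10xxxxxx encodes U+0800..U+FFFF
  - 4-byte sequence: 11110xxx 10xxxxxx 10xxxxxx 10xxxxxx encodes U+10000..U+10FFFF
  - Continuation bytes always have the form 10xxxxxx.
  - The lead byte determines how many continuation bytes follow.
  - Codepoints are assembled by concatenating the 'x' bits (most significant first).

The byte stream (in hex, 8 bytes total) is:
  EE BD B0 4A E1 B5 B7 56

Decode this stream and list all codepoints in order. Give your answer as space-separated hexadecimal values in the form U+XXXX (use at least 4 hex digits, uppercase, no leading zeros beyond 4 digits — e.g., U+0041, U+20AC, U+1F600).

Byte[0]=EE: 3-byte lead, need 2 cont bytes. acc=0xE
Byte[1]=BD: continuation. acc=(acc<<6)|0x3D=0x3BD
Byte[2]=B0: continuation. acc=(acc<<6)|0x30=0xEF70
Completed: cp=U+EF70 (starts at byte 0)
Byte[3]=4A: 1-byte ASCII. cp=U+004A
Byte[4]=E1: 3-byte lead, need 2 cont bytes. acc=0x1
Byte[5]=B5: continuation. acc=(acc<<6)|0x35=0x75
Byte[6]=B7: continuation. acc=(acc<<6)|0x37=0x1D77
Completed: cp=U+1D77 (starts at byte 4)
Byte[7]=56: 1-byte ASCII. cp=U+0056

Answer: U+EF70 U+004A U+1D77 U+0056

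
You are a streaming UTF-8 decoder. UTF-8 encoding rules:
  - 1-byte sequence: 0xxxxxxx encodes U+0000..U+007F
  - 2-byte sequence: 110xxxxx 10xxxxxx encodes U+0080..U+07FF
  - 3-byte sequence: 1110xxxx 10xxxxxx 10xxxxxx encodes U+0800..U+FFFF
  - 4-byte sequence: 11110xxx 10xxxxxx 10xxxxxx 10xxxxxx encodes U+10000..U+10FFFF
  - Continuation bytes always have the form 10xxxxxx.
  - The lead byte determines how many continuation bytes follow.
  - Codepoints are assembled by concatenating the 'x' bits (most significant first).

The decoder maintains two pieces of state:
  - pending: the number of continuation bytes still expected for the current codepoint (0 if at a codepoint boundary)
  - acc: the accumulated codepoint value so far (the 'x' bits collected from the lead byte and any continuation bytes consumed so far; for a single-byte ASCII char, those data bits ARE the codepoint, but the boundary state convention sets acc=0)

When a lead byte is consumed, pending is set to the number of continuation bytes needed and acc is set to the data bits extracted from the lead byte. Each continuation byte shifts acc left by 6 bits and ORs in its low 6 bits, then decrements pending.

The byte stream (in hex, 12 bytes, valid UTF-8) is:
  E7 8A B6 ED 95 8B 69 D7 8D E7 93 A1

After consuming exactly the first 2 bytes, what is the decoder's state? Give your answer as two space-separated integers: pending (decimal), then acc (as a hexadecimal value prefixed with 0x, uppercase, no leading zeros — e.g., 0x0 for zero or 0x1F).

Answer: 1 0x1CA

Derivation:
Byte[0]=E7: 3-byte lead. pending=2, acc=0x7
Byte[1]=8A: continuation. acc=(acc<<6)|0x0A=0x1CA, pending=1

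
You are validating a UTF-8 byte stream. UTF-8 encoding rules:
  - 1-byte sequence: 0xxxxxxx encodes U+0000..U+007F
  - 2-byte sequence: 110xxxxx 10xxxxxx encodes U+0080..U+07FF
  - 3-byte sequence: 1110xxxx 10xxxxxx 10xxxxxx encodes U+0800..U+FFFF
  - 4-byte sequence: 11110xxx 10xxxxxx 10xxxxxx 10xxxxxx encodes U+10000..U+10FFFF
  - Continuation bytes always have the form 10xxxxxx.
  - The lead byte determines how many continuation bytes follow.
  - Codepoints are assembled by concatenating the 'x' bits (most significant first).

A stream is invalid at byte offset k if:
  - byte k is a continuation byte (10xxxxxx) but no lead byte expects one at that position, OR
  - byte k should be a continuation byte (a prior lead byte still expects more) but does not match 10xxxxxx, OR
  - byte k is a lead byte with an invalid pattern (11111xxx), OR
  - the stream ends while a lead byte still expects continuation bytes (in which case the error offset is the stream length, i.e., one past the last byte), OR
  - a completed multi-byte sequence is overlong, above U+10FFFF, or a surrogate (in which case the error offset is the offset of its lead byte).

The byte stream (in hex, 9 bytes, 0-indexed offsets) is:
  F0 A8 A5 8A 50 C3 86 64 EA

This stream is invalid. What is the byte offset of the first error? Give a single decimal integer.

Answer: 9

Derivation:
Byte[0]=F0: 4-byte lead, need 3 cont bytes. acc=0x0
Byte[1]=A8: continuation. acc=(acc<<6)|0x28=0x28
Byte[2]=A5: continuation. acc=(acc<<6)|0x25=0xA25
Byte[3]=8A: continuation. acc=(acc<<6)|0x0A=0x2894A
Completed: cp=U+2894A (starts at byte 0)
Byte[4]=50: 1-byte ASCII. cp=U+0050
Byte[5]=C3: 2-byte lead, need 1 cont bytes. acc=0x3
Byte[6]=86: continuation. acc=(acc<<6)|0x06=0xC6
Completed: cp=U+00C6 (starts at byte 5)
Byte[7]=64: 1-byte ASCII. cp=U+0064
Byte[8]=EA: 3-byte lead, need 2 cont bytes. acc=0xA
Byte[9]: stream ended, expected continuation. INVALID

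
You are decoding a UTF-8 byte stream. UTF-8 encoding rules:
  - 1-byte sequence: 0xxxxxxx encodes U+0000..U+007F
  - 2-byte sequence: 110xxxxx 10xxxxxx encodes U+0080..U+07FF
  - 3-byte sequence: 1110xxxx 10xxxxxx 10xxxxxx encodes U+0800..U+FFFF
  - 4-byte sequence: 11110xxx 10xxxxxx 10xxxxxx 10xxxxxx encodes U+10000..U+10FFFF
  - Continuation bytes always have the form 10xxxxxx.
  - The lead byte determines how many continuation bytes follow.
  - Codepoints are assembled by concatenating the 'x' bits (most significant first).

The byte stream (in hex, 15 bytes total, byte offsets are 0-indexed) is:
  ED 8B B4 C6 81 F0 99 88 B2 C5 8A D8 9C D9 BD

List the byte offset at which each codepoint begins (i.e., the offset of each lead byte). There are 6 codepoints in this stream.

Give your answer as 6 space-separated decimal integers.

Answer: 0 3 5 9 11 13

Derivation:
Byte[0]=ED: 3-byte lead, need 2 cont bytes. acc=0xD
Byte[1]=8B: continuation. acc=(acc<<6)|0x0B=0x34B
Byte[2]=B4: continuation. acc=(acc<<6)|0x34=0xD2F4
Completed: cp=U+D2F4 (starts at byte 0)
Byte[3]=C6: 2-byte lead, need 1 cont bytes. acc=0x6
Byte[4]=81: continuation. acc=(acc<<6)|0x01=0x181
Completed: cp=U+0181 (starts at byte 3)
Byte[5]=F0: 4-byte lead, need 3 cont bytes. acc=0x0
Byte[6]=99: continuation. acc=(acc<<6)|0x19=0x19
Byte[7]=88: continuation. acc=(acc<<6)|0x08=0x648
Byte[8]=B2: continuation. acc=(acc<<6)|0x32=0x19232
Completed: cp=U+19232 (starts at byte 5)
Byte[9]=C5: 2-byte lead, need 1 cont bytes. acc=0x5
Byte[10]=8A: continuation. acc=(acc<<6)|0x0A=0x14A
Completed: cp=U+014A (starts at byte 9)
Byte[11]=D8: 2-byte lead, need 1 cont bytes. acc=0x18
Byte[12]=9C: continuation. acc=(acc<<6)|0x1C=0x61C
Completed: cp=U+061C (starts at byte 11)
Byte[13]=D9: 2-byte lead, need 1 cont bytes. acc=0x19
Byte[14]=BD: continuation. acc=(acc<<6)|0x3D=0x67D
Completed: cp=U+067D (starts at byte 13)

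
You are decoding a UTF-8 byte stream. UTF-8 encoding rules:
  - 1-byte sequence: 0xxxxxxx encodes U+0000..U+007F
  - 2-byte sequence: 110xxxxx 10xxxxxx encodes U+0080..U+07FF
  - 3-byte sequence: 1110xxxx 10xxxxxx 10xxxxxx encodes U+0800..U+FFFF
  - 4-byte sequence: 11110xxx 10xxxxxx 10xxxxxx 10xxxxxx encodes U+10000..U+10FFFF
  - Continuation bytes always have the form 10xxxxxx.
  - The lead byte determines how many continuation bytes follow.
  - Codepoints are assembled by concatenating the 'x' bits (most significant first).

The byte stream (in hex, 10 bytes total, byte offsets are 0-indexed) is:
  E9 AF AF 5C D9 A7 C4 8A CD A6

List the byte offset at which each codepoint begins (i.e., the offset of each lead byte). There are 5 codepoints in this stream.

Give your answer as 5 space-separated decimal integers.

Byte[0]=E9: 3-byte lead, need 2 cont bytes. acc=0x9
Byte[1]=AF: continuation. acc=(acc<<6)|0x2F=0x26F
Byte[2]=AF: continuation. acc=(acc<<6)|0x2F=0x9BEF
Completed: cp=U+9BEF (starts at byte 0)
Byte[3]=5C: 1-byte ASCII. cp=U+005C
Byte[4]=D9: 2-byte lead, need 1 cont bytes. acc=0x19
Byte[5]=A7: continuation. acc=(acc<<6)|0x27=0x667
Completed: cp=U+0667 (starts at byte 4)
Byte[6]=C4: 2-byte lead, need 1 cont bytes. acc=0x4
Byte[7]=8A: continuation. acc=(acc<<6)|0x0A=0x10A
Completed: cp=U+010A (starts at byte 6)
Byte[8]=CD: 2-byte lead, need 1 cont bytes. acc=0xD
Byte[9]=A6: continuation. acc=(acc<<6)|0x26=0x366
Completed: cp=U+0366 (starts at byte 8)

Answer: 0 3 4 6 8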